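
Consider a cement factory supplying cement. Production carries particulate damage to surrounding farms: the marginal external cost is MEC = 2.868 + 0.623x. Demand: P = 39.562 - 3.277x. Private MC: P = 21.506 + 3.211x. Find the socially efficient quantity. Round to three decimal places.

Social marginal cost = private MC + MEC = 24.374 + 3.834x.
Set SMC = demand: 24.374 + 3.834x = 39.562 - 3.277x → x* = 2.1358.

x* = 2.136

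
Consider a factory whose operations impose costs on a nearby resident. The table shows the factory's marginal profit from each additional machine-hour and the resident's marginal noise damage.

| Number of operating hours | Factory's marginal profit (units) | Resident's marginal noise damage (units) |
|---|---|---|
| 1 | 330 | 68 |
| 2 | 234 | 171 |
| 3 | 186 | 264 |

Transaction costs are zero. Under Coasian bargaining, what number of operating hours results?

Bargaining reaches the level where marginal profit last exceeds marginal noise damage.
That holds through level 2 (234 ≥ 171) but not at 3 (186 < 264).

2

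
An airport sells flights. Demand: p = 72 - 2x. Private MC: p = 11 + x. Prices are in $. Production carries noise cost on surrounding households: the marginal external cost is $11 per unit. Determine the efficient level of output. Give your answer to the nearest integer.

Social marginal cost = private MC + MEC = 22 + x.
Set SMC = demand: 22 + x = 72 - 2x → x* = 16.6667.

x* = 17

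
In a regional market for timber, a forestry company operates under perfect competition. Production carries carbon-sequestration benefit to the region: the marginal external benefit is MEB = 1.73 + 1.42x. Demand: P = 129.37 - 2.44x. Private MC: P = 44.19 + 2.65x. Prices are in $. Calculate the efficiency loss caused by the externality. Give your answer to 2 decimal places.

Market equilibrium (private): 44.19 + 2.65x = 129.37 - 2.44x → x_m = 16.7348.
Social marginal cost = private MC − MEB = 42.46 + 1.23x.
Set SMC = demand: 42.46 + 1.23x = 129.37 - 2.44x → x* = 23.6812.
Between x* and x_m the wedge demand − SMC runs linearly from 0 to MEB(x_m), so the loss is a triangle.
DWL = ½ × 6.9464 × 25.4934 = 88.5437.

DWL = $88.54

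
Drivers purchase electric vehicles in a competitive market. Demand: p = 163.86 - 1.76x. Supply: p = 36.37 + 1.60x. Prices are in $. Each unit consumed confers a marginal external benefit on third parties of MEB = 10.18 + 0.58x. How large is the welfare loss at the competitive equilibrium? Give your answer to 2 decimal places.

DWL = $186.33

Market equilibrium (private): 36.37 + 1.60x = 163.86 - 1.76x → x_m = 37.9435.
Social marginal benefit = demand + MEB = 174.04 - 1.18x.
Set SMB = MC: 174.04 - 1.18x = 36.37 + 1.60x → x* = 49.5216.
Height of the DWL triangle at x_m is SMB(x_m) − MC(x_m) = MEB(x_m) = 32.1872.
DWL = ½ × 11.5781 × 32.1872 = 186.3333.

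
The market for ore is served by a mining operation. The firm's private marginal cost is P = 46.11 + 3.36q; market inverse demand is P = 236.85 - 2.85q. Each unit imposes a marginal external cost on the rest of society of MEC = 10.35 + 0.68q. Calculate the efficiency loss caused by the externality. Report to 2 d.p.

Market equilibrium (private): 46.11 + 3.36q = 236.85 - 2.85q → q_m = 30.7150.
Social marginal cost = private MC + MEC = 56.46 + 4.04q.
Set SMC = demand: 56.46 + 4.04q = 236.85 - 2.85q → q* = 26.1814.
Between q* and q_m the wedge SMC − demand runs linearly from 0 to MEC(q_m), so the loss is a triangle.
DWL = ½ × 4.5336 × 31.2362 = 70.8062.

DWL = 70.81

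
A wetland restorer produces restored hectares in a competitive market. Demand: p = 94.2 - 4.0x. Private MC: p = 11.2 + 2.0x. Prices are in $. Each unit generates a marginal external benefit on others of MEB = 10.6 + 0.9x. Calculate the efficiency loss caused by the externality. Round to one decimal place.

DWL = $52.1

Market equilibrium (private): 11.2 + 2.0x = 94.2 - 4.0x → x_m = 13.8333.
Social marginal cost = private MC − MEB = 0.6 + 1.1x.
Set SMC = demand: 0.6 + 1.1x = 94.2 - 4.0x → x* = 18.3529.
Height of the DWL triangle at x_m is demand(x_m) − SMC(x_m) = MEB(x_m) = 23.0500.
DWL = ½ × 4.5196 × 23.0500 = 52.0884.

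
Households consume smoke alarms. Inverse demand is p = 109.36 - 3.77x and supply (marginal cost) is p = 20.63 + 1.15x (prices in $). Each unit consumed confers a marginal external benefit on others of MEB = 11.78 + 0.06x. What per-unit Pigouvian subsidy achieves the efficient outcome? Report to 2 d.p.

subsidy = $13.02 per unit

Social marginal benefit = demand + MEB = 121.14 - 3.71x.
Set SMB = MC: 121.14 - 3.71x = 20.63 + 1.15x → x* = 20.6811.
The Pigouvian subsidy equals MEB at x*: 11.78 + 0.06×20.6811 = 13.0209.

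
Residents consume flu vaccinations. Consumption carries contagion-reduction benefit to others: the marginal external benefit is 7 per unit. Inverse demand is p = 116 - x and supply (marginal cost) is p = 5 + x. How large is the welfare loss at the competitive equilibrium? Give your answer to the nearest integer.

DWL = 12

Market equilibrium (private): 5 + x = 116 - x → x_m = 55.5000.
Social marginal benefit = demand + MEB = 123 - x.
Set SMB = MC: 123 - x = 5 + x → x* = 59.0000.
The loss is the area between SMB and MC from x* to x_m; with linear curves that's a triangle of height MEB(x_m).
DWL = ½ × 3.5000 × 7.0000 = 12.2500.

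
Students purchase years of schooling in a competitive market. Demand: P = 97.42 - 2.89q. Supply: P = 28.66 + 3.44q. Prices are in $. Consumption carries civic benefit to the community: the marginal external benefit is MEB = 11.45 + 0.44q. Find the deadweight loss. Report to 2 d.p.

Market equilibrium (private): 28.66 + 3.44q = 97.42 - 2.89q → q_m = 10.8626.
Social marginal benefit = demand + MEB = 108.87 - 2.45q.
Set SMB = MC: 108.87 - 2.45q = 28.66 + 3.44q → q* = 13.6180.
The loss is the area between SMB and MC from q* to q_m; with linear curves that's a triangle of height MEB(q_m).
DWL = ½ × 2.7554 × 16.2295 = 22.3594.

DWL = $22.36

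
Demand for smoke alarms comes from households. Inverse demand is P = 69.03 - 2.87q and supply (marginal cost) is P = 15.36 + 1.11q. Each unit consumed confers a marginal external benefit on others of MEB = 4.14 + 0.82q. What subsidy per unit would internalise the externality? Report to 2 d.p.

Social marginal benefit = demand + MEB = 73.17 - 2.05q.
Set SMB = MC: 73.17 - 2.05q = 15.36 + 1.11q → q* = 18.2943.
The Pigouvian subsidy equals MEB at q*: 4.14 + 0.82×18.2943 = 19.1413.

subsidy = 19.14 per unit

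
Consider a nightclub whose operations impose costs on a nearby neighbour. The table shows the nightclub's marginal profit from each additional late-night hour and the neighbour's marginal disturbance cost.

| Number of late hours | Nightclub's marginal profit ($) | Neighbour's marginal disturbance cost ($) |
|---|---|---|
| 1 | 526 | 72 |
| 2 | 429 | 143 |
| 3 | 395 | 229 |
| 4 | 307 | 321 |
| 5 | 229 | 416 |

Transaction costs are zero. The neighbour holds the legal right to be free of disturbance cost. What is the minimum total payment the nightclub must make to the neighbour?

$444

Efficient level: marginal profit ≥ marginal disturbance cost through level 3, so k* = 3.
With the neighbour holding the right, the nightclub must at least compensate total damage at k*: 72 + 143 + 229 = 444.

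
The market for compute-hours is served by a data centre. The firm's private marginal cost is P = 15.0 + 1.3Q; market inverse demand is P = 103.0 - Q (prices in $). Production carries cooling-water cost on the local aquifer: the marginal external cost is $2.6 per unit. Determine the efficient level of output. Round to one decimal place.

Q* = 37.1

Social marginal cost = private MC + MEC = 17.6 + 1.3Q.
Set SMC = demand: 17.6 + 1.3Q = 103.0 - Q → Q* = 37.1304.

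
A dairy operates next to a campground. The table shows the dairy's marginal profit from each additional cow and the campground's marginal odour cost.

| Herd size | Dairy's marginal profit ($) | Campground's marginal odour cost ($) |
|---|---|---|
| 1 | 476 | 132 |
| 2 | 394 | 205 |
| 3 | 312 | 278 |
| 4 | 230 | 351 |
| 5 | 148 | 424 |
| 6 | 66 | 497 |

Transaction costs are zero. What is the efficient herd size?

3

Bargaining reaches the level where marginal profit last exceeds marginal odour cost.
That holds through level 3 (312 ≥ 278) but not at 4 (230 < 351).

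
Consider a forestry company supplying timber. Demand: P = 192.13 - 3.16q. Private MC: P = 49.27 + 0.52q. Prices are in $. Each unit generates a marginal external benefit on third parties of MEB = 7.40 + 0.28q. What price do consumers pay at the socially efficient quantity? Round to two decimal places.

P = $52.48

Social marginal cost = private MC − MEB = 41.87 + 0.24q.
Set SMC = demand: 41.87 + 0.24q = 192.13 - 3.16q → q* = 44.1941.
Consumer price on the demand curve at q*: 192.13 − 3.16×44.1941 = 52.4766.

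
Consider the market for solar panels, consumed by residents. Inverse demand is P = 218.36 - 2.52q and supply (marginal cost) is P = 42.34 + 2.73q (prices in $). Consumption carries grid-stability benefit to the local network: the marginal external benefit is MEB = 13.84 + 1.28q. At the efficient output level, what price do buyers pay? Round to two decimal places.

P = $97.84

Social marginal benefit = demand + MEB = 232.20 - 1.24q.
Set SMB = MC: 232.20 - 1.24q = 42.34 + 2.73q → q* = 47.8237.
Consumer price on the demand curve at q*: 218.36 − 2.52×47.8237 = 97.8443.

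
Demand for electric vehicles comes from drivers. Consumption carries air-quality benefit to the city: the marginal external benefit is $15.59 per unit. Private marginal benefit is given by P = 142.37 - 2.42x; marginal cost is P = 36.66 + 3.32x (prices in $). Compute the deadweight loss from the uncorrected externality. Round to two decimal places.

DWL = $21.17

Market equilibrium (private): 36.66 + 3.32x = 142.37 - 2.42x → x_m = 18.4164.
Social marginal benefit = demand + MEB = 157.96 - 2.42x.
Set SMB = MC: 157.96 - 2.42x = 36.66 + 3.32x → x* = 21.1324.
Between x* and x_m the wedge SMB − MC runs linearly from 0 to MEB(x_m), so the loss is a triangle.
DWL = ½ × 2.7160 × 15.5900 = 21.1712.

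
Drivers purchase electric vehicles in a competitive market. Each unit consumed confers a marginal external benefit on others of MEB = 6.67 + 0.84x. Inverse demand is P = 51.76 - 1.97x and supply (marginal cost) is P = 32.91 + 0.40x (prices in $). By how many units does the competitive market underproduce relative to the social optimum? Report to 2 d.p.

Market equilibrium (private): 32.91 + 0.40x = 51.76 - 1.97x → x_m = 7.9536.
Social marginal benefit = demand + MEB = 58.43 - 1.13x.
Set SMB = MC: 58.43 - 1.13x = 32.91 + 0.40x → x* = 16.6797.
Gap = |7.9536 − 16.6797| = 8.7261.

8.73 units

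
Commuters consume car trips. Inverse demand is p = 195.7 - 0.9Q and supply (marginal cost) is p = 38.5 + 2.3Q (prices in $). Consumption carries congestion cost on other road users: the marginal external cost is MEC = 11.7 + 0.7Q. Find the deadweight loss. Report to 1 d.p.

DWL = $272.3

Market equilibrium (private): 38.5 + 2.3Q = 195.7 - 0.9Q → Q_m = 49.1250.
Social marginal benefit = demand − MEC = 184.0 - 1.6Q.
Set SMB = MC: 184.0 - 1.6Q = 38.5 + 2.3Q → Q* = 37.3077.
Between Q* and Q_m the wedge MC − SMB runs linearly from 0 to MEC(Q_m), so the loss is a triangle.
DWL = ½ × 11.8173 × 46.0875 = 272.3149.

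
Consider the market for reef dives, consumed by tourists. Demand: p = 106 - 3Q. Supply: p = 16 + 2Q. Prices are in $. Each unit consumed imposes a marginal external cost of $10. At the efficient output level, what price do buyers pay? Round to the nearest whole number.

P = $58

Social marginal benefit = demand − MEC = 96 - 3Q.
Set SMB = MC: 96 - 3Q = 16 + 2Q → Q* = 16.0000.
Consumer price on the demand curve at Q*: 106 − 3×16.0000 = 58.0000.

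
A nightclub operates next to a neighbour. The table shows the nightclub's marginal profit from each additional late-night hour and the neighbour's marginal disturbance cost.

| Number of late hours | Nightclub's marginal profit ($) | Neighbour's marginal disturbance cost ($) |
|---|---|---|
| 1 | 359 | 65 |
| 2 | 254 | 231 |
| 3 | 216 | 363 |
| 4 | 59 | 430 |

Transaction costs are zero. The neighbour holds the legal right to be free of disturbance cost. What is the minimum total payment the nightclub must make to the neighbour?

$296

Efficient level: marginal profit ≥ marginal disturbance cost through level 2, so k* = 2.
With the neighbour holding the right, the nightclub must at least compensate total damage at k*: 65 + 231 = 296.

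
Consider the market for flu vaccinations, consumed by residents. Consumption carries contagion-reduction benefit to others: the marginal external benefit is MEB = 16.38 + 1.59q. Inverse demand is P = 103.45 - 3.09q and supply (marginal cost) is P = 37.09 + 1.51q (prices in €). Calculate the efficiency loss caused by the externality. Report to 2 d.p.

DWL = €256.79

Market equilibrium (private): 37.09 + 1.51q = 103.45 - 3.09q → q_m = 14.4261.
Social marginal benefit = demand + MEB = 119.83 - 1.50q.
Set SMB = MC: 119.83 - 1.50q = 37.09 + 1.51q → q* = 27.4884.
The loss is the area between SMB and MC from q* to q_m; with linear curves that's a triangle of height MEB(q_m).
DWL = ½ × 13.0623 × 39.3175 = 256.7885.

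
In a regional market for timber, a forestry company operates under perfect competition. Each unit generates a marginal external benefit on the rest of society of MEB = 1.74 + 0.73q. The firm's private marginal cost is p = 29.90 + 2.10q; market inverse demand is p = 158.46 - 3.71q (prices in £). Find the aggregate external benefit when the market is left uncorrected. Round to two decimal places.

Market equilibrium (private): 29.90 + 2.10q = 158.46 - 3.71q → q_m = 22.1274.
Total external benefit = ∫₀^{q_m} (1.74 + 0.73q) dq = 1.74×22.1274 + ½×0.73×22.1274² = 217.2136.

£217.21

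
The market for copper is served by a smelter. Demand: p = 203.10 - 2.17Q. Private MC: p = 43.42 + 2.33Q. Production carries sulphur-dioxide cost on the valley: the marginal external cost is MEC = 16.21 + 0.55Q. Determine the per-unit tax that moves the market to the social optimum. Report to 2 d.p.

Social marginal cost = private MC + MEC = 59.63 + 2.88Q.
Set SMC = demand: 59.63 + 2.88Q = 203.10 - 2.17Q → Q* = 28.4099.
The Pigouvian tax equals MEC at Q*: 16.21 + 0.55×28.4099 = 31.8354.

tax = 31.84 per unit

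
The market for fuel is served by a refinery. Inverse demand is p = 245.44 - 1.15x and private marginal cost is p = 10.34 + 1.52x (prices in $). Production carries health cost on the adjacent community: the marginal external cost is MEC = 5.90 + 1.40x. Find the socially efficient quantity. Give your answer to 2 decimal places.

Social marginal cost = private MC + MEC = 16.24 + 2.92x.
Set SMC = demand: 16.24 + 2.92x = 245.44 - 1.15x → x* = 56.3145.

x* = 56.31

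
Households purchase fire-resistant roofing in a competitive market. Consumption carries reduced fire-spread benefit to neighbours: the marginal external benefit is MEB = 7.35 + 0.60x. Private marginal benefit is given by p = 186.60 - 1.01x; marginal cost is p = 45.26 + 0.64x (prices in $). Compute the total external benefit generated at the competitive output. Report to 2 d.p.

Market equilibrium (private): 45.26 + 0.64x = 186.60 - 1.01x → x_m = 85.6606.
Total external benefit = ∫₀^{x_m} (7.35 + 0.60x) dx = 7.35×85.6606 + ½×0.60×85.6606² = 2830.9269.

$2830.93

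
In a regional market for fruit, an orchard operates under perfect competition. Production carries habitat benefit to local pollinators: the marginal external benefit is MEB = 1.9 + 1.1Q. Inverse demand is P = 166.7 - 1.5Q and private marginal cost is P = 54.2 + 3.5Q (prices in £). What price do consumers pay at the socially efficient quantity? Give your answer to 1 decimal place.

Social marginal cost = private MC − MEB = 52.3 + 2.4Q.
Set SMC = demand: 52.3 + 2.4Q = 166.7 - 1.5Q → Q* = 29.3333.
Consumer price on the demand curve at Q*: 166.7 − 1.5×29.3333 = 122.7001.

P = £122.7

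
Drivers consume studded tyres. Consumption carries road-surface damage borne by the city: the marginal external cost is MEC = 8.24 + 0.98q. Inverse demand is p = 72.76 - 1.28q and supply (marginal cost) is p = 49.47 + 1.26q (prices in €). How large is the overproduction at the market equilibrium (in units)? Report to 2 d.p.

Market equilibrium (private): 49.47 + 1.26q = 72.76 - 1.28q → q_m = 9.1693.
Social marginal benefit = demand − MEC = 64.52 - 2.26q.
Set SMB = MC: 64.52 - 2.26q = 49.47 + 1.26q → q* = 4.2756.
Gap = |9.1693 − 4.2756| = 4.8937.

4.89 units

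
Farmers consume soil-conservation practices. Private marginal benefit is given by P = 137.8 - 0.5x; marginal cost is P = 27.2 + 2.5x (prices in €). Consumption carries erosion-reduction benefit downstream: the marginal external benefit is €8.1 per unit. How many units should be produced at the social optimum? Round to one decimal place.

Social marginal benefit = demand + MEB = 145.9 - 0.5x.
Set SMB = MC: 145.9 - 0.5x = 27.2 + 2.5x → x* = 39.5667.

x* = 39.6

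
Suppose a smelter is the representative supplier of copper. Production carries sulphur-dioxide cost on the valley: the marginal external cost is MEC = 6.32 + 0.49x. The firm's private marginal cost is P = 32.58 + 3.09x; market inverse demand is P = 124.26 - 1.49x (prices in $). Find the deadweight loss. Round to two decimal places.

Market equilibrium (private): 32.58 + 3.09x = 124.26 - 1.49x → x_m = 20.0175.
Social marginal cost = private MC + MEC = 38.90 + 3.58x.
Set SMC = demand: 38.90 + 3.58x = 124.26 - 1.49x → x* = 16.8363.
The welfare-loss triangle has base |x_m − x*| and height MEC(x_m) (the vertical gap between SMC and demand is zero at x* and MEC at x_m).
DWL = ½ × 3.1812 × 16.1286 = 25.6542.

DWL = $25.65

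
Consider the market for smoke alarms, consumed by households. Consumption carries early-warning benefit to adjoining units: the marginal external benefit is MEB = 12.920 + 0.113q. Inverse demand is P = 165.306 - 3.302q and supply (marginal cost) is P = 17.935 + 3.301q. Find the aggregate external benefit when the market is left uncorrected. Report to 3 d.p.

Market equilibrium (private): 17.935 + 3.301q = 165.306 - 3.302q → q_m = 22.3188.
Total external benefit = ∫₀^{q_m} (12.920 + 0.113q) dq = 12.920×22.3188 + ½×0.113×22.3188² = 316.5032.

316.503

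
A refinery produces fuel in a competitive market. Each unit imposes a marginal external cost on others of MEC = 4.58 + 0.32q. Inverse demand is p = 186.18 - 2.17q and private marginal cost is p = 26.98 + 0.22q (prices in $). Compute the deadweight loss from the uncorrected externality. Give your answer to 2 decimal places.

DWL = $123.72

Market equilibrium (private): 26.98 + 0.22q = 186.18 - 2.17q → q_m = 66.6109.
Social marginal cost = private MC + MEC = 31.56 + 0.54q.
Set SMC = demand: 31.56 + 0.54q = 186.18 - 2.17q → q* = 57.0554.
Between q* and q_m the wedge SMC − demand runs linearly from 0 to MEC(q_m), so the loss is a triangle.
DWL = ½ × 9.5555 × 25.8955 = 123.7222.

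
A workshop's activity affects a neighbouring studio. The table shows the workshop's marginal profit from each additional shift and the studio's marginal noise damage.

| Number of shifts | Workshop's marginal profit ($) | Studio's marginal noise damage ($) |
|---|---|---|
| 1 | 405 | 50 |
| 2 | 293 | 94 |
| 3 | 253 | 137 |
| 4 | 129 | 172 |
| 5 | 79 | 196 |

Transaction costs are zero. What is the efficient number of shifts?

Bargaining reaches the level where marginal profit last exceeds marginal noise damage.
That holds through level 3 (253 ≥ 137) but not at 4 (129 < 172).

3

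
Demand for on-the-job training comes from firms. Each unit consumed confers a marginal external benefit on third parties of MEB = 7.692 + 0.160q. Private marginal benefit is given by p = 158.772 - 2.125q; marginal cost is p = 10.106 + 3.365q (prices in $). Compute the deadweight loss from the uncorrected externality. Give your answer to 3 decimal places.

DWL = $13.564

Market equilibrium (private): 10.106 + 3.365q = 158.772 - 2.125q → q_m = 27.0794.
Social marginal benefit = demand + MEB = 166.464 - 1.965q.
Set SMB = MC: 166.464 - 1.965q = 10.106 + 3.365q → q* = 29.3355.
Between q* and q_m the wedge SMB − MC runs linearly from 0 to MEB(q_m), so the loss is a triangle.
DWL = ½ × 2.2561 × 12.0247 = 13.5645.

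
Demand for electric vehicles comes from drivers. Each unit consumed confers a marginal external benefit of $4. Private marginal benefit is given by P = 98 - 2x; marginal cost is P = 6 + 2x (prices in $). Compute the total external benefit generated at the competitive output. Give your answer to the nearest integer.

Market equilibrium (private): 6 + 2x = 98 - 2x → x_m = 23.0000.
Total external benefit = MEB × x_m = 4 × 23.0000 = 92.0000.

$92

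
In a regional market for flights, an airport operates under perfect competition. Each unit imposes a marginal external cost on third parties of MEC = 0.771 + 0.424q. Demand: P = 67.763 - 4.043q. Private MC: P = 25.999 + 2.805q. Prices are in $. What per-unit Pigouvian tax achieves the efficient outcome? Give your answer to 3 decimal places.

Social marginal cost = private MC + MEC = 26.770 + 3.229q.
Set SMC = demand: 26.770 + 3.229q = 67.763 - 4.043q → q* = 5.6371.
The Pigouvian tax equals MEC at q*: 0.771 + 0.424×5.6371 = 3.1611.

tax = $3.161 per unit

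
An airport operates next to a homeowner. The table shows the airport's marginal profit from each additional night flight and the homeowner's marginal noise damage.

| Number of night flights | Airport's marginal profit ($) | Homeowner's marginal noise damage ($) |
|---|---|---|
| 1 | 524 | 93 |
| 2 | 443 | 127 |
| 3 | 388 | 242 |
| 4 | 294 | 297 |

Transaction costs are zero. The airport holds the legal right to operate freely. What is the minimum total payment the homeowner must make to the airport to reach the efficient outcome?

Left alone the airport would choose level 4 (marginal profit stays positive).
Efficient level: k* = 3 (marginal profit ≥ marginal noise damage through 3).
The homeowner must at least cover the airport's forgone profit from cutting 4→3: 294 = 294.

$294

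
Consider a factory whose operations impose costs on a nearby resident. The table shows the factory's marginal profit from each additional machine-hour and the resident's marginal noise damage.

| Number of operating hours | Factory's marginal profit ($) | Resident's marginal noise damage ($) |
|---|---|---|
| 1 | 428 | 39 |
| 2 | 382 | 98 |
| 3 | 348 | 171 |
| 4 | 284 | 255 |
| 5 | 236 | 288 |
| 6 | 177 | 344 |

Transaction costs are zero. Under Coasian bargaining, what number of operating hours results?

4

Bargaining reaches the level where marginal profit last exceeds marginal noise damage.
That holds through level 4 (284 ≥ 255) but not at 5 (236 < 288).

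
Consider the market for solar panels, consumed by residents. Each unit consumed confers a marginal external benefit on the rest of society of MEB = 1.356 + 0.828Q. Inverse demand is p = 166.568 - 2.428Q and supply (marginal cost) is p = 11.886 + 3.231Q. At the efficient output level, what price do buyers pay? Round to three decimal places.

P = 88.145

Social marginal benefit = demand + MEB = 167.924 - 1.600Q.
Set SMB = MC: 167.924 - 1.600Q = 11.886 + 3.231Q → Q* = 32.2993.
Consumer price on the demand curve at Q*: 166.568 − 2.428×32.2993 = 88.1453.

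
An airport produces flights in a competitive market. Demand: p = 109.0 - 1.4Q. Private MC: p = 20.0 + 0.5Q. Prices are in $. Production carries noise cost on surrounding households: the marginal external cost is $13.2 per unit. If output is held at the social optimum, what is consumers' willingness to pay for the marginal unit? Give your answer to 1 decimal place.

P = $53.1

Social marginal cost = private MC + MEC = 33.2 + 0.5Q.
Set SMC = demand: 33.2 + 0.5Q = 109.0 - 1.4Q → Q* = 39.8947.
Consumer price on the demand curve at Q*: 109.0 − 1.4×39.8947 = 53.1474.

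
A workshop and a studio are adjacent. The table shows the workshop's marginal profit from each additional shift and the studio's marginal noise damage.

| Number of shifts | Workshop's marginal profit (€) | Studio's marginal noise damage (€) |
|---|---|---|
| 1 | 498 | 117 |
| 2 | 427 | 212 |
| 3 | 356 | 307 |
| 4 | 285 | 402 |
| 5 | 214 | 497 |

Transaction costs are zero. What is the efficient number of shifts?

Bargaining reaches the level where marginal profit last exceeds marginal noise damage.
That holds through level 3 (356 ≥ 307) but not at 4 (285 < 402).

3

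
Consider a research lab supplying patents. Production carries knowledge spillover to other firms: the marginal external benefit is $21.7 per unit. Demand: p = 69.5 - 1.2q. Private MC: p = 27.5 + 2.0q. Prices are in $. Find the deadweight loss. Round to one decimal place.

DWL = $73.6

Market equilibrium (private): 27.5 + 2.0q = 69.5 - 1.2q → q_m = 13.1250.
Social marginal cost = private MC − MEB = 5.8 + 2.0q.
Set SMC = demand: 5.8 + 2.0q = 69.5 - 1.2q → q* = 19.9063.
Height of the DWL triangle at q_m is demand(q_m) − SMC(q_m) = MEB(q_m) = 21.7000.
DWL = ½ × 6.7813 × 21.7000 = 73.5771.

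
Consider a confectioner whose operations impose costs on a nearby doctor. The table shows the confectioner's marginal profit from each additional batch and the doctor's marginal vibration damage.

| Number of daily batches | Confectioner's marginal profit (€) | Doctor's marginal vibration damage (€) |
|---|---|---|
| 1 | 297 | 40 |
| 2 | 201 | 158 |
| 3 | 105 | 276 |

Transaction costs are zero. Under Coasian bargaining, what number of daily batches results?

2

Bargaining reaches the level where marginal profit last exceeds marginal vibration damage.
That holds through level 2 (201 ≥ 158) but not at 3 (105 < 276).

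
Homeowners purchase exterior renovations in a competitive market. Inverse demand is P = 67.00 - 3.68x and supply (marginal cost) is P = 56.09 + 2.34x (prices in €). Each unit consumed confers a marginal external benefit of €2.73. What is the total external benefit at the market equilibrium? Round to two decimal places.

Market equilibrium (private): 56.09 + 2.34x = 67.00 - 3.68x → x_m = 1.8123.
Total external benefit = MEB × x_m = 2.73 × 1.8123 = 4.9476.

€4.95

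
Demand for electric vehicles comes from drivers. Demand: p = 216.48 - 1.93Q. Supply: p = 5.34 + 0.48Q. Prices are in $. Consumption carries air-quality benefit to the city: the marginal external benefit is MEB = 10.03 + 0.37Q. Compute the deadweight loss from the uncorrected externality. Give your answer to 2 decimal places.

Market equilibrium (private): 5.34 + 0.48Q = 216.48 - 1.93Q → Q_m = 87.6100.
Social marginal benefit = demand + MEB = 226.51 - 1.56Q.
Set SMB = MC: 226.51 - 1.56Q = 5.34 + 0.48Q → Q* = 108.4167.
Between Q* and Q_m the wedge SMB − MC runs linearly from 0 to MEB(Q_m), so the loss is a triangle.
DWL = ½ × 20.8067 × 42.4457 = 441.5775.

DWL = $441.58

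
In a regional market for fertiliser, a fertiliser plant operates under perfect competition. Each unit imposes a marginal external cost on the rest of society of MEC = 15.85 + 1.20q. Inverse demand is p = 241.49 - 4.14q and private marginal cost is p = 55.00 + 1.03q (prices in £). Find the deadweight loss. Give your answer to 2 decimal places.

DWL = £274.49

Market equilibrium (private): 55.00 + 1.03q = 241.49 - 4.14q → q_m = 36.0716.
Social marginal cost = private MC + MEC = 70.85 + 2.23q.
Set SMC = demand: 70.85 + 2.23q = 241.49 - 4.14q → q* = 26.7881.
Between q* and q_m the wedge SMC − demand runs linearly from 0 to MEC(q_m), so the loss is a triangle.
DWL = ½ × 9.2835 × 59.1359 = 274.4941.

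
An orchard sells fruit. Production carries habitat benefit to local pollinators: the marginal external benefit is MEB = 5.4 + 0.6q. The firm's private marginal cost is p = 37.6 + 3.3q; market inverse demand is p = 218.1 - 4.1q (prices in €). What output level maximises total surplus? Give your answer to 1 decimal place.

q* = 27.3

Social marginal cost = private MC − MEB = 32.2 + 2.7q.
Set SMC = demand: 32.2 + 2.7q = 218.1 - 4.1q → q* = 27.3382.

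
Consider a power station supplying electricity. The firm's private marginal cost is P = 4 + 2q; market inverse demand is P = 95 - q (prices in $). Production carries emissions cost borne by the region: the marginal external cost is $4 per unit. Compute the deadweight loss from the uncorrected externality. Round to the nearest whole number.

DWL = $3

Market equilibrium (private): 4 + 2q = 95 - q → q_m = 30.3333.
Social marginal cost = private MC + MEC = 8 + 2q.
Set SMC = demand: 8 + 2q = 95 - q → q* = 29.0000.
The welfare-loss triangle has base |q_m − q*| and height MEC(q_m) (the vertical gap between SMC and demand is zero at q* and MEC at q_m).
DWL = ½ × 1.3333 × 4.0000 = 2.6666.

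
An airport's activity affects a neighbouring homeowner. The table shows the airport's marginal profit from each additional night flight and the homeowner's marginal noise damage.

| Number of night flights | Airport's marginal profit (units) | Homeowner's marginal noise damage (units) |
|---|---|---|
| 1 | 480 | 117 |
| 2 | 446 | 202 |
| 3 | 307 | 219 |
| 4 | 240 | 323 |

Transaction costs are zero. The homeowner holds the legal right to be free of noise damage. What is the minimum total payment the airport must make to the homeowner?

Efficient level: marginal profit ≥ marginal noise damage through level 3, so k* = 3.
With the homeowner holding the right, the airport must at least compensate total damage at k*: 117 + 202 + 219 = 538.

538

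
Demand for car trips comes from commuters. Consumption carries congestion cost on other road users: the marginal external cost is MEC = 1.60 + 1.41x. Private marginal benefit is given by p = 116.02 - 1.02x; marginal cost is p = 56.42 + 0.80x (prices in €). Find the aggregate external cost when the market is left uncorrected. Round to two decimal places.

Market equilibrium (private): 56.42 + 0.80x = 116.02 - 1.02x → x_m = 32.7473.
Total external cost = ∫₀^{x_m} (1.60 + 1.41x) dx = 1.60×32.7473 + ½×1.41×32.7473² = 808.4276.

€808.43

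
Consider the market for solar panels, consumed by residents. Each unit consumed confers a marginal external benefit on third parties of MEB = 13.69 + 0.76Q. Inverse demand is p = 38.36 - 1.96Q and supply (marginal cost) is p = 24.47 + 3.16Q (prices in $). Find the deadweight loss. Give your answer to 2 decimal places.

Market equilibrium (private): 24.47 + 3.16Q = 38.36 - 1.96Q → Q_m = 2.7129.
Social marginal benefit = demand + MEB = 52.05 - 1.20Q.
Set SMB = MC: 52.05 - 1.20Q = 24.47 + 3.16Q → Q* = 6.3257.
The loss is the area between SMB and MC from Q* to Q_m; with linear curves that's a triangle of height MEB(Q_m).
DWL = ½ × 3.6128 × 15.7518 = 28.4541.

DWL = $28.45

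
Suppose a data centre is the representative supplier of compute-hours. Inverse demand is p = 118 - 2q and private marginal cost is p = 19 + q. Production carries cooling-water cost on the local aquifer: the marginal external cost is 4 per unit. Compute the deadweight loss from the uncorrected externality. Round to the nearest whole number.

DWL = 3

Market equilibrium (private): 19 + q = 118 - 2q → q_m = 33.0000.
Social marginal cost = private MC + MEC = 23 + q.
Set SMC = demand: 23 + q = 118 - 2q → q* = 31.6667.
Height of the DWL triangle at q_m is SMC(q_m) − demand(q_m) = MEC(q_m) = 4.0000.
DWL = ½ × 1.3333 × 4.0000 = 2.6666.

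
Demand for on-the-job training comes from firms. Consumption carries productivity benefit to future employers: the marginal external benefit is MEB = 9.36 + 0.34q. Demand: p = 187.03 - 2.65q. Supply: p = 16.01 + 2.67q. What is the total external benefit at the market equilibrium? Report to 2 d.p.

Market equilibrium (private): 16.01 + 2.67q = 187.03 - 2.65q → q_m = 32.1466.
Total external benefit = ∫₀^{q_m} (9.36 + 0.34q) dq = 9.36×32.1466 + ½×0.34×32.1466² = 476.5708.

476.57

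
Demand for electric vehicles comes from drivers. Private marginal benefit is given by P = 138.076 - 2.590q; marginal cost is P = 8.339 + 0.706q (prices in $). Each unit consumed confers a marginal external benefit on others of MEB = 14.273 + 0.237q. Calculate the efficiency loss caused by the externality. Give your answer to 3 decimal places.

DWL = $91.050

Market equilibrium (private): 8.339 + 0.706q = 138.076 - 2.590q → q_m = 39.3620.
Social marginal benefit = demand + MEB = 152.349 - 2.353q.
Set SMB = MC: 152.349 - 2.353q = 8.339 + 0.706q → q* = 47.0775.
Height of the DWL triangle at q_m is SMB(q_m) − MC(q_m) = MEB(q_m) = 23.6018.
DWL = ½ × 7.7155 × 23.6018 = 91.0498.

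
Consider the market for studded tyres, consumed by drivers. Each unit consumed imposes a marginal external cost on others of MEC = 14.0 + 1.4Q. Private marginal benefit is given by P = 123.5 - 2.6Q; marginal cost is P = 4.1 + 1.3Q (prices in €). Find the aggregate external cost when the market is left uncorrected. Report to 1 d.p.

€1084.7

Market equilibrium (private): 4.1 + 1.3Q = 123.5 - 2.6Q → Q_m = 30.6154.
Total external cost = ∫₀^{Q_m} (14.0 + 1.4Q) dQ = 14.0×30.6154 + ½×1.4×30.6154² = 1084.7275.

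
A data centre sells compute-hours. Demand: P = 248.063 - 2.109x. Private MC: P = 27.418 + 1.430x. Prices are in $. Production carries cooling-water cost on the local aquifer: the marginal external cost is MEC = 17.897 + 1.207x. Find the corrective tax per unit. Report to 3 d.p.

tax = $69.460 per unit

Social marginal cost = private MC + MEC = 45.315 + 2.637x.
Set SMC = demand: 45.315 + 2.637x = 248.063 - 2.109x → x* = 42.7198.
The Pigouvian tax equals MEC at x*: 17.897 + 1.207×42.7198 = 69.4598.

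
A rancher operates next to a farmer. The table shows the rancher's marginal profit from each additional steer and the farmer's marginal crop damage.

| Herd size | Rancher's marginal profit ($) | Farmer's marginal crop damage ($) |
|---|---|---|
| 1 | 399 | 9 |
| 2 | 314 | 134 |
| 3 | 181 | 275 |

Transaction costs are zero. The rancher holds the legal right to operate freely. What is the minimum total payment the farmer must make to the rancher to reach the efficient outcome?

Left alone the rancher would choose level 3 (marginal profit stays positive).
Efficient level: k* = 2 (marginal profit ≥ marginal crop damage through 2).
The farmer must at least cover the rancher's forgone profit from cutting 3→2: 181 = 181.

$181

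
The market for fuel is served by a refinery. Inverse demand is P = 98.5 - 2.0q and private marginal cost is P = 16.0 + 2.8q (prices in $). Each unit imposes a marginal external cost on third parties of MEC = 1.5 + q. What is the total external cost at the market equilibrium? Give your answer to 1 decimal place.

Market equilibrium (private): 16.0 + 2.8q = 98.5 - 2.0q → q_m = 17.1875.
Total external cost = ∫₀^{q_m} (1.5 + 1.0q) dq = 1.5×17.1875 + ½×1.0×17.1875² = 173.4863.

$173.5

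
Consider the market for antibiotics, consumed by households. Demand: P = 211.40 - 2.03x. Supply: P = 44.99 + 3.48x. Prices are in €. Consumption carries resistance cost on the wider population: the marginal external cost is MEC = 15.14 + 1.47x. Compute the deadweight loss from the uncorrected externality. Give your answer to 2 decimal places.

Market equilibrium (private): 44.99 + 3.48x = 211.40 - 2.03x → x_m = 30.2015.
Social marginal benefit = demand − MEC = 196.26 - 3.50x.
Set SMB = MC: 196.26 - 3.50x = 44.99 + 3.48x → x* = 21.6719.
The loss is the area between SMB and MC from x* to x_m; with linear curves that's a triangle of height MEC(x_m).
DWL = ½ × 8.5296 × 59.5361 = 253.9096.

DWL = €253.91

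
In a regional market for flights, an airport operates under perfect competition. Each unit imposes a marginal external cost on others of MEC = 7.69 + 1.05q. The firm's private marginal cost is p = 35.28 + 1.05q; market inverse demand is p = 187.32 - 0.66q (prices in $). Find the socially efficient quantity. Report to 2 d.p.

Social marginal cost = private MC + MEC = 42.97 + 2.10q.
Set SMC = demand: 42.97 + 2.10q = 187.32 - 0.66q → q* = 52.3007.

q* = 52.30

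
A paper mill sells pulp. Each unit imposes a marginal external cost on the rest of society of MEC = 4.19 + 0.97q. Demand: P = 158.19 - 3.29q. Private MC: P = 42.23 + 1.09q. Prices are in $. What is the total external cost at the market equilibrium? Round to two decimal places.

$450.88

Market equilibrium (private): 42.23 + 1.09q = 158.19 - 3.29q → q_m = 26.4749.
Total external cost = ∫₀^{q_m} (4.19 + 0.97q) dq = 4.19×26.4749 + ½×0.97×26.4749² = 450.8762.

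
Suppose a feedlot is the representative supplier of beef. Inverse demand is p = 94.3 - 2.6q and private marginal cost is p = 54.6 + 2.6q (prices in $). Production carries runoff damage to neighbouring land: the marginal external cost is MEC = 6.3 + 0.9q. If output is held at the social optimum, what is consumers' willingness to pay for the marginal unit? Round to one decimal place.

Social marginal cost = private MC + MEC = 60.9 + 3.5q.
Set SMC = demand: 60.9 + 3.5q = 94.3 - 2.6q → q* = 5.4754.
Consumer price on the demand curve at q*: 94.3 − 2.6×5.4754 = 80.0640.

P = $80.1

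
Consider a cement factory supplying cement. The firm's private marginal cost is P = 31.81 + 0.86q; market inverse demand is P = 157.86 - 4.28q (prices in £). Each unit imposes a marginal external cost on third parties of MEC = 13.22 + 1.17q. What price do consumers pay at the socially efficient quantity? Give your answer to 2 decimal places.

P = £81.33

Social marginal cost = private MC + MEC = 45.03 + 2.03q.
Set SMC = demand: 45.03 + 2.03q = 157.86 - 4.28q → q* = 17.8811.
Consumer price on the demand curve at q*: 157.86 − 4.28×17.8811 = 81.3289.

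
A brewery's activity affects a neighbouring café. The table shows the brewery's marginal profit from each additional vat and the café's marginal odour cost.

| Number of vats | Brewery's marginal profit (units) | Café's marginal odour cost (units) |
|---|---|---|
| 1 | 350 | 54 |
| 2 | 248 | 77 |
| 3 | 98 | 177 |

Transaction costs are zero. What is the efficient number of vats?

Bargaining reaches the level where marginal profit last exceeds marginal odour cost.
That holds through level 2 (248 ≥ 77) but not at 3 (98 < 177).

2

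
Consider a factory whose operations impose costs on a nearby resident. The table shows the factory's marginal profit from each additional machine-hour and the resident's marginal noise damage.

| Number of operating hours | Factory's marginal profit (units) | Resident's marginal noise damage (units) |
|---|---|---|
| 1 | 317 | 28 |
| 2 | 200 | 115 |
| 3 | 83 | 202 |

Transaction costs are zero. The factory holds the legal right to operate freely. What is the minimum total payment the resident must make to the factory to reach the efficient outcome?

83

Left alone the factory would choose level 3 (marginal profit stays positive).
Efficient level: k* = 2 (marginal profit ≥ marginal noise damage through 2).
The resident must at least cover the factory's forgone profit from cutting 3→2: 83 = 83.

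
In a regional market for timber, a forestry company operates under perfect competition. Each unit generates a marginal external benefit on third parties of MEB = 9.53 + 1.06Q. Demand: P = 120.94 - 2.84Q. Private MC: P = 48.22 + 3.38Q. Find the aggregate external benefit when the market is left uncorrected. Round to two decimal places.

Market equilibrium (private): 48.22 + 3.38Q = 120.94 - 2.84Q → Q_m = 11.6913.
Total external benefit = ∫₀^{Q_m} (9.53 + 1.06Q) dQ = 9.53×11.6913 + ½×1.06×11.6913² = 183.8619.

183.86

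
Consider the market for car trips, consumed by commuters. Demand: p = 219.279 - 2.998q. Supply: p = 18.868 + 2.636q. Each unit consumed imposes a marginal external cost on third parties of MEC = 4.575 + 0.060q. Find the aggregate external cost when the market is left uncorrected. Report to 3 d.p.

Market equilibrium (private): 18.868 + 2.636q = 219.279 - 2.998q → q_m = 35.5717.
Total external cost = ∫₀^{q_m} (4.575 + 0.060q) dq = 4.575×35.5717 + ½×0.060×35.5717² = 200.7009.

200.701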